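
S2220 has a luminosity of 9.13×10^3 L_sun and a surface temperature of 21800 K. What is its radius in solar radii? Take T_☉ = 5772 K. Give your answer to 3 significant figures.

6.70 solar radii

R/R_☉ = √(L/L_☉) / (T/T_☉)² = √(9.13×10^3) / (3.777)²
       = 95.55 / 14.26 = 6.698.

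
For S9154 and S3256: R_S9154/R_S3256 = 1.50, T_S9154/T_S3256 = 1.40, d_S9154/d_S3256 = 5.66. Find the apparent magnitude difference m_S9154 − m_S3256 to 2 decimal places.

1.42

L_S9154/L_S3256 = (1.50)²(1.40)⁴ = 8.644.
F_S9154/F_S3256 = (L_S9154/L_S3256)/(d_S9154/d_S3256)² = 8.644/32.04 = 0.2698.
m_S9154 − m_S3256 = −2.5 log₁₀(0.2698) = 1.42.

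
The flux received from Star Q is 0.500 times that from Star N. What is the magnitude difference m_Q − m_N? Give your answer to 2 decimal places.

0.75

m_Q − m_N = −2.5 log₁₀(F_Q/F_N) = −2.5 log₁₀(0.500) = −2.5 × (-0.301) = 0.753.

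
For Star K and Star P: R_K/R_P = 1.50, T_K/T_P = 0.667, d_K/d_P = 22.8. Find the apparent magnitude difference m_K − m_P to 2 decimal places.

7.67

L_K/L_P = (1.50)²(0.667)⁴ = 0.4453.
F_K/F_P = (L_K/L_P)/(d_K/d_P)² = 0.4453/519.8 = 8.567×10^-4.
m_K − m_P = −2.5 log₁₀(8.567×10^-4) = 7.67.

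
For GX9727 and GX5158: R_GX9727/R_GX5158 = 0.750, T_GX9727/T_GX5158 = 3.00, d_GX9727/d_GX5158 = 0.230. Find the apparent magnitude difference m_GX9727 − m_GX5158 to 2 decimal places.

-7.34

L_GX9727/L_GX5158 = (0.750)²(3.00)⁴ = 45.56.
F_GX9727/F_GX5158 = (L_GX9727/L_GX5158)/(d_GX9727/d_GX5158)² = 45.56/0.05290 = 861.3.
m_GX9727 − m_GX5158 = −2.5 log₁₀(861.3) = -7.34.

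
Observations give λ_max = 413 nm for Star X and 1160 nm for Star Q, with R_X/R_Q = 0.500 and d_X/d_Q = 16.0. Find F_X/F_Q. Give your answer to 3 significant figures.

Wien's law: T_X/T_Q = λ_Q/λ_X = 1160/413 = 2.809.
L_X/L_Q = (R_X/R_Q)²(T_X/T_Q)⁴ = (0.500)²(2.809)⁴ = 15.56.
F_X/F_Q = (L_X/L_Q)/(d_X/d_Q)² = 15.56/(16.0)² = 0.06078.

0.0608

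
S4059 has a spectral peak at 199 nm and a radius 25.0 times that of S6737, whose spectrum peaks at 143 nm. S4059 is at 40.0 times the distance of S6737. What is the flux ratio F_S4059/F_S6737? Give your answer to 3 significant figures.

Wien's law: T_S4059/T_S6737 = λ_S6737/λ_S4059 = 143/199 = 0.7186.
L_S4059/L_S6737 = (R_S4059/R_S6737)²(T_S4059/T_S6737)⁴ = (25.0)²(0.7186)⁴ = 166.7.
F_S4059/F_S6737 = (L_S4059/L_S6737)/(d_S4059/d_S6737)² = 166.7/(40.0)² = 0.1042.

0.104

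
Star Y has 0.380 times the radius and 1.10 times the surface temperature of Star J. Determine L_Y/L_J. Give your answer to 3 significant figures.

0.211

From the Stefan–Boltzmann law, L ∝ R²T⁴, so
L_Y/L_J = (R_Y/R_J)² (T_Y/T_J)⁴ = (0.380)² × (1.10)⁴ = 0.1444 × 1.464 = 0.2114.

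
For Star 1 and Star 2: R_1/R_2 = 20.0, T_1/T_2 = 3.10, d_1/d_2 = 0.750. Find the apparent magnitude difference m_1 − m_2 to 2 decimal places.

-12.04

L_1/L_2 = (20.0)²(3.10)⁴ = 3.694×10^4.
F_1/F_2 = (L_1/L_2)/(d_1/d_2)² = 3.694×10^4/0.5625 = 6.567×10^4.
m_1 − m_2 = −2.5 log₁₀(6.567×10^4) = -12.04.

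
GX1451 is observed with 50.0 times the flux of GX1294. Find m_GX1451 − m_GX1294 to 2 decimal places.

m_GX1451 − m_GX1294 = −2.5 log₁₀(F_GX1451/F_GX1294) = −2.5 log₁₀(50.0) = −2.5 × (1.699) = -4.247.

-4.25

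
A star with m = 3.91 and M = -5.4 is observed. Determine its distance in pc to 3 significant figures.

m − M = 5 log₁₀(d/10 pc)
3.91 − (-5.4) = 9.31 = 5 log₁₀(d/10)
d = 10 × 10^(9.31/5) = 10 × 10^1.862 = 727.8 pc.

728 pc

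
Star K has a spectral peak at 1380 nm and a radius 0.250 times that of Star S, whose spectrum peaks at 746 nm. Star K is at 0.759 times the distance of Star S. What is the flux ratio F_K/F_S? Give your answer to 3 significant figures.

0.00926

Wien's law: T_K/T_S = λ_S/λ_K = 746/1380 = 0.5406.
L_K/L_S = (R_K/R_S)²(T_K/T_S)⁴ = (0.250)²(0.5406)⁴ = 0.005337.
F_K/F_S = (L_K/L_S)/(d_K/d_S)² = 0.005337/(0.759)² = 0.009265.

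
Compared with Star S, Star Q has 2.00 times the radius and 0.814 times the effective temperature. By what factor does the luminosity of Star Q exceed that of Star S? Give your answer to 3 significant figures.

From the Stefan–Boltzmann law, L ∝ R²T⁴, so
L_Q/L_S = (R_Q/R_S)² (T_Q/T_S)⁴ = (2.00)² × (0.814)⁴ = 4.000 × 0.4390 = 1.756.

1.76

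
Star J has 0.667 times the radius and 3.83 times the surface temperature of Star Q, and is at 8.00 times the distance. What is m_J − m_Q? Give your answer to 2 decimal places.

L_J/L_Q = (0.667)²(3.83)⁴ = 95.73.
F_J/F_Q = (L_J/L_Q)/(d_J/d_Q)² = 95.73/64.00 = 1.496.
m_J − m_Q = −2.5 log₁₀(1.496) = -0.44.

-0.44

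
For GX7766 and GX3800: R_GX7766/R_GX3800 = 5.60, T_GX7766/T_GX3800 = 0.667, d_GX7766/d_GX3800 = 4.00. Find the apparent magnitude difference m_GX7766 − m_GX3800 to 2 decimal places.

1.03

L_GX7766/L_GX3800 = (5.60)²(0.667)⁴ = 6.207.
F_GX7766/F_GX3800 = (L_GX7766/L_GX3800)/(d_GX7766/d_GX3800)² = 6.207/16.00 = 0.3879.
m_GX7766 − m_GX3800 = −2.5 log₁₀(0.3879) = 1.03.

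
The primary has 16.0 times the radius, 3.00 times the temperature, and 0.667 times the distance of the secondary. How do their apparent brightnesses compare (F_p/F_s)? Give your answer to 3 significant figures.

L_p/L_s = (R_p/R_s)²(T_p/T_s)⁴ = (16.0)² × (3.00)⁴ = 2.074×10^4.
F_p/F_s = (L_p/L_s)/(d_p/d_s)² = 2.074×10^4 / (0.667)² = 4.661×10^4.

4.66×10^4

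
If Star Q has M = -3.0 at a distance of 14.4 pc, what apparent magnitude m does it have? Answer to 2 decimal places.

-2.21

m = M + 5 log₁₀(d/10 pc) = -3.0 + 5 log₁₀(14.4/10)
  = -3.0 + 5 × 0.158 = -3.0 + 0.79 = -2.21.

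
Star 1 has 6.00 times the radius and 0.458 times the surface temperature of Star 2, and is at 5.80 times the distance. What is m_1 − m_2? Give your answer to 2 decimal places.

3.32

L_1/L_2 = (6.00)²(0.458)⁴ = 1.584.
F_1/F_2 = (L_1/L_2)/(d_1/d_2)² = 1.584/33.64 = 0.04709.
m_1 − m_2 = −2.5 log₁₀(0.04709) = 3.32.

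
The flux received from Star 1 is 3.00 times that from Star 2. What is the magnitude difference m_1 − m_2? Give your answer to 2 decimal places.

m_1 − m_2 = −2.5 log₁₀(F_1/F_2) = −2.5 log₁₀(3.00) = −2.5 × (0.477) = -1.193.

-1.19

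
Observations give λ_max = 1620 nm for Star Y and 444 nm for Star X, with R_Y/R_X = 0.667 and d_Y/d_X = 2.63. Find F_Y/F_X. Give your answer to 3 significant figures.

Wien's law: T_Y/T_X = λ_X/λ_Y = 444/1620 = 0.2741.
L_Y/L_X = (R_Y/R_X)²(T_Y/T_X)⁴ = (0.667)²(0.2741)⁴ = 0.002510.
F_Y/F_X = (L_Y/L_X)/(d_Y/d_X)² = 0.002510/(2.63)² = 3.629×10^-4.

3.63×10^-4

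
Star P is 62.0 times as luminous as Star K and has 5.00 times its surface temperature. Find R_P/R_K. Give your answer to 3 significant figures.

0.315

L ∝ R²T⁴ gives R ∝ √L / T², so
R_P/R_K = √(62.0) / (5.00)² = 7.874 / 25.00 = 0.3150.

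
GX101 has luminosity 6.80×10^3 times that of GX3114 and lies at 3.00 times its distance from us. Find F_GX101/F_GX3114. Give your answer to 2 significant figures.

F = L/(4πd²), so F_GX101/F_GX3114 = (L_GX101/L_GX3114) / (d_GX101/d_GX3114)²
= 6.80×10^3 / (3.00)² = 6.80×10^3 / 9.000 = 755.6.

7.6×10^2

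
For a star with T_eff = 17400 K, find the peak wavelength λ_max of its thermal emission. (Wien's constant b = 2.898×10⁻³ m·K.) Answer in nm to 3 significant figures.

167 nm

λ_max = b/T = 2.898×10⁻³ / 17400 = 1.67×10^-7 m = 166.6 nm.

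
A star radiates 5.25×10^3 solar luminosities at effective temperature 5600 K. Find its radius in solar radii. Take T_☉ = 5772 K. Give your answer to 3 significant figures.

77.0 solar radii

R/R_☉ = √(L/L_☉) / (T/T_☉)² = √(5.25×10^3) / (0.9702)²
       = 72.46 / 0.9413 = 76.98.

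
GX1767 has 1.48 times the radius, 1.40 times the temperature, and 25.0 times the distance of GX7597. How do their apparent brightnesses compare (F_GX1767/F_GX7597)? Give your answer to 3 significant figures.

L_GX1767/L_GX7597 = (R_GX1767/R_GX7597)²(T_GX1767/T_GX7597)⁴ = (1.48)² × (1.40)⁴ = 8.415.
F_GX1767/F_GX7597 = (L_GX1767/L_GX7597)/(d_GX1767/d_GX7597)² = 8.415 / (25.0)² = 0.01346.

0.0135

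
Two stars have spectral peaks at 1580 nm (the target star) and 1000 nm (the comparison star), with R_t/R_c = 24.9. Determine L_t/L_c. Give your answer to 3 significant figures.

Wien's law gives T ∝ 1/λ_max, so T_t/T_c = λ_c/λ_t = 1000/1580 = 0.6329.
Then L ∝ R²T⁴ gives L_t/L_c = (24.9)² × (0.6329)⁴ = 620.0 × 0.1605 = 99.49.

99.5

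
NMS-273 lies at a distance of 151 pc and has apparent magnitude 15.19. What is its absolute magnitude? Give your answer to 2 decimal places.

9.30

M = m − 5 log₁₀(d/10 pc) = 15.19 − 5 log₁₀(151/10)
  = 15.19 − 5 × 1.179 = 15.19 − 5.89 = 9.30.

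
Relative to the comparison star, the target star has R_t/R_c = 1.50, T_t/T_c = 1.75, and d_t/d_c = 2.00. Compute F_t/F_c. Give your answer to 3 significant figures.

L_t/L_c = (R_t/R_c)²(T_t/T_c)⁴ = (1.50)² × (1.75)⁴ = 21.10.
F_t/F_c = (L_t/L_c)/(d_t/d_c)² = 21.10 / (2.00)² = 5.276.

5.28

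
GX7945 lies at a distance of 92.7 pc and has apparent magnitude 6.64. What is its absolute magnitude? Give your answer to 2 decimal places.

M = m − 5 log₁₀(d/10 pc) = 6.64 − 5 log₁₀(92.7/10)
  = 6.64 − 5 × 0.967 = 6.64 − 4.84 = 1.80.

1.80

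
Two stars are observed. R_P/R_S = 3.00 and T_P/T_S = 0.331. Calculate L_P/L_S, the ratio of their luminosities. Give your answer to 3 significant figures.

From the Stefan–Boltzmann law, L ∝ R²T⁴, so
L_P/L_S = (R_P/R_S)² (T_P/T_S)⁴ = (3.00)² × (0.331)⁴ = 9.000 × 0.01200 = 0.1080.

0.108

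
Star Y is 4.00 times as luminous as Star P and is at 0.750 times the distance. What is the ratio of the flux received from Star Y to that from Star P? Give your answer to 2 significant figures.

F = L/(4πd²), so F_Y/F_P = (L_Y/L_P) / (d_Y/d_P)²
= 4.00 / (0.750)² = 4.00 / 0.5625 = 7.111.

7.1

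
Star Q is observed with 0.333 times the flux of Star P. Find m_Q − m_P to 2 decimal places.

m_Q − m_P = −2.5 log₁₀(F_Q/F_P) = −2.5 log₁₀(0.333) = −2.5 × (-0.478) = 1.194.

1.19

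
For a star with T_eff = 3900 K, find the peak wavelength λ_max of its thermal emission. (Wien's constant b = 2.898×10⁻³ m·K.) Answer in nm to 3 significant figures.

λ_max = b/T = 2.898×10⁻³ / 3900 = 7.43×10^-7 m = 743.1 nm.

743 nm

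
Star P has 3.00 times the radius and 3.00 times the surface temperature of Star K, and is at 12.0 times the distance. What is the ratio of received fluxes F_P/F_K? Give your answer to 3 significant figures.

L_P/L_K = (R_P/R_K)²(T_P/T_K)⁴ = (3.00)² × (3.00)⁴ = 729.0.
F_P/F_K = (L_P/L_K)/(d_P/d_K)² = 729.0 / (12.0)² = 5.062.

5.06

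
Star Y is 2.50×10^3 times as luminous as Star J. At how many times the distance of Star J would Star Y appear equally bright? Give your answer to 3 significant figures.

50.0

Equal flux requires L_Y/d_Y² = L_J/d_J², so d_Y/d_J = √(L_Y/L_J)
= √(2.50×10^3) = 50.00.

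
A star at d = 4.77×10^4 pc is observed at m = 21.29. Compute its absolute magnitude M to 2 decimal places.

2.90

M = m − 5 log₁₀(d/10 pc) = 21.29 − 5 log₁₀(4.77×10^4/10)
  = 21.29 − 5 × 3.679 = 21.29 − 18.39 = 2.90.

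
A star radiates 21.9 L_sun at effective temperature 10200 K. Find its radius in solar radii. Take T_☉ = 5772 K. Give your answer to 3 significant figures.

R/R_☉ = √(L/L_☉) / (T/T_☉)² = √(21.9) / (1.767)²
       = 4.680 / 3.123 = 1.499.

1.50 solar radii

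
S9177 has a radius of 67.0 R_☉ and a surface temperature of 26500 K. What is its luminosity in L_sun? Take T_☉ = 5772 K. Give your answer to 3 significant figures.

1.99×10^6 L_sun

L/L_☉ = (R/R_☉)² (T/T_☉)⁴ = (67.0)² × (26500/5772)⁴
       = 4489 × (4.591)⁴ = 4489 × 444.3 = 1.994×10^6.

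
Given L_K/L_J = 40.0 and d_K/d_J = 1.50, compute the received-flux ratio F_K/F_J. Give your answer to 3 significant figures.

17.8

F = L/(4πd²), so F_K/F_J = (L_K/L_J) / (d_K/d_J)²
= 40.0 / (1.50)² = 40.0 / 2.250 = 17.78.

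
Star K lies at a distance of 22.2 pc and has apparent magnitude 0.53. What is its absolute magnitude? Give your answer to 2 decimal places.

-1.20

M = m − 5 log₁₀(d/10 pc) = 0.53 − 5 log₁₀(22.2/10)
  = 0.53 − 5 × 0.346 = 0.53 − 1.73 = -1.20.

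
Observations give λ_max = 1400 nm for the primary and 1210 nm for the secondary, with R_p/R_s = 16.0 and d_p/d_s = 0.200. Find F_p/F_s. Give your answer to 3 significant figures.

3.57×10^3

Wien's law: T_p/T_s = λ_s/λ_p = 1210/1400 = 0.8643.
L_p/L_s = (R_p/R_s)²(T_p/T_s)⁴ = (16.0)²(0.8643)⁴ = 142.8.
F_p/F_s = (L_p/L_s)/(d_p/d_s)² = 142.8/(0.200)² = 3571.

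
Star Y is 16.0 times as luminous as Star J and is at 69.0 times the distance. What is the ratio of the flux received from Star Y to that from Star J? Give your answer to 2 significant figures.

F = L/(4πd²), so F_Y/F_J = (L_Y/L_J) / (d_Y/d_J)²
= 16.0 / (69.0)² = 16.0 / 4761 = 0.003361.

0.0034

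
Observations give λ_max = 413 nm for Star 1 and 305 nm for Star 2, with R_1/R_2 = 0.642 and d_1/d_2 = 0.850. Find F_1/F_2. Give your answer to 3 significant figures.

0.170

Wien's law: T_1/T_2 = λ_2/λ_1 = 305/413 = 0.7385.
L_1/L_2 = (R_1/R_2)²(T_1/T_2)⁴ = (0.642)²(0.7385)⁴ = 0.1226.
F_1/F_2 = (L_1/L_2)/(d_1/d_2)² = 0.1226/(0.850)² = 0.1697.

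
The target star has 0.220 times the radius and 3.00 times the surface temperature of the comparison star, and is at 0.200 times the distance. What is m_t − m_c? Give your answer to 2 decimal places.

L_t/L_c = (0.220)²(3.00)⁴ = 3.920.
F_t/F_c = (L_t/L_c)/(d_t/d_c)² = 3.920/0.04000 = 98.01.
m_t − m_c = −2.5 log₁₀(98.01) = -4.98.

-4.98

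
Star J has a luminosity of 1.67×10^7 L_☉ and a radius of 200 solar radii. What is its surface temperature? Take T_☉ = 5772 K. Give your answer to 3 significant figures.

2.61×10^4 K

T/T_☉ = (L/L_☉)^(1/4) / (R/R_☉)^(1/2)
T = 5772 × (1.67×10^7)^(1/4) / √(200) = 5772 × 63.93 / 14.14 = 2.609×10^4 K.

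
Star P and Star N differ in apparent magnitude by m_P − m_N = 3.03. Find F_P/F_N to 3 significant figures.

0.0614

F_P/F_N = 10^(−(m_P − m_N)/2.5) = 10^(-3.03/2.5) = 10^-1.212 = 0.06138.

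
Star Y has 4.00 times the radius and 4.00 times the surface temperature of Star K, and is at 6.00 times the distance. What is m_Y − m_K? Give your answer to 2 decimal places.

L_Y/L_K = (4.00)²(4.00)⁴ = 4096.
F_Y/F_K = (L_Y/L_K)/(d_Y/d_K)² = 4096/36.00 = 113.8.
m_Y − m_K = −2.5 log₁₀(113.8) = -5.14.

-5.14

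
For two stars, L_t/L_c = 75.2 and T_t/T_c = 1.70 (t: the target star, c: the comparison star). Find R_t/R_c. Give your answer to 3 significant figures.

3.00

L ∝ R²T⁴ gives R ∝ √L / T², so
R_t/R_c = √(75.2) / (1.70)² = 8.672 / 2.890 = 3.001.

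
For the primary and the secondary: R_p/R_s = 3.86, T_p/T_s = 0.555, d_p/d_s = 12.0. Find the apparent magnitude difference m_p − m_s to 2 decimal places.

5.02

L_p/L_s = (3.86)²(0.555)⁴ = 1.414.
F_p/F_s = (L_p/L_s)/(d_p/d_s)² = 1.414/144.0 = 0.009817.
m_p − m_s = −2.5 log₁₀(0.009817) = 5.02.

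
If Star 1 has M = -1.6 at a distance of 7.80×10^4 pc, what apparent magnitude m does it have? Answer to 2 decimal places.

m = M + 5 log₁₀(d/10 pc) = -1.6 + 5 log₁₀(7.80×10^4/10)
  = -1.6 + 5 × 3.892 = -1.6 + 19.46 = 17.86.

17.86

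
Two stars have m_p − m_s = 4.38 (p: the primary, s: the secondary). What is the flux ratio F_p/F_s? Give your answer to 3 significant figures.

0.0177

F_p/F_s = 10^(−(m_p − m_s)/2.5) = 10^(-4.38/2.5) = 10^-1.752 = 0.01770.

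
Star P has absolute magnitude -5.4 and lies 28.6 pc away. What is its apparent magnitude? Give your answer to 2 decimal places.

-3.12

m = M + 5 log₁₀(d/10 pc) = -5.4 + 5 log₁₀(28.6/10)
  = -5.4 + 5 × 0.456 = -5.4 + 2.28 = -3.12.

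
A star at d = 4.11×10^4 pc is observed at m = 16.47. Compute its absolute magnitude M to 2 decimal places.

-1.60

M = m − 5 log₁₀(d/10 pc) = 16.47 − 5 log₁₀(4.11×10^4/10)
  = 16.47 − 5 × 3.614 = 16.47 − 18.07 = -1.60.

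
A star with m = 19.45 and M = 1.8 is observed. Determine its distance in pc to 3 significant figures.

m − M = 5 log₁₀(d/10 pc)
19.45 − (1.8) = 17.65 = 5 log₁₀(d/10)
d = 10 × 10^(17.65/5) = 10 × 10^3.530 = 3.388×10^4 pc.

3.39×10^4 pc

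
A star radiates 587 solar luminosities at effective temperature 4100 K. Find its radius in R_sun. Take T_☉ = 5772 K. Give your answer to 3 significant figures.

48.0 R_sun

R/R_☉ = √(L/L_☉) / (T/T_☉)² = √(587) / (0.7103)²
       = 24.23 / 0.5046 = 48.02.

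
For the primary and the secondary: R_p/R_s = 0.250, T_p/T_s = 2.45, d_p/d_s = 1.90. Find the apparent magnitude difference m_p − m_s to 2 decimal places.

L_p/L_s = (0.250)²(2.45)⁴ = 2.252.
F_p/F_s = (L_p/L_s)/(d_p/d_s)² = 2.252/3.610 = 0.6238.
m_p − m_s = −2.5 log₁₀(0.6238) = 0.51.

0.51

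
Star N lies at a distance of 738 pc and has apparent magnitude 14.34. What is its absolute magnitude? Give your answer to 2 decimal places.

5.00

M = m − 5 log₁₀(d/10 pc) = 14.34 − 5 log₁₀(738/10)
  = 14.34 − 5 × 1.868 = 14.34 − 9.34 = 5.00.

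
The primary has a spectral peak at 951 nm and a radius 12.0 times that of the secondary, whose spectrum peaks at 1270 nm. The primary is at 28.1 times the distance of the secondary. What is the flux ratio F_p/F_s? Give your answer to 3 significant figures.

Wien's law: T_p/T_s = λ_s/λ_p = 1270/951 = 1.335.
L_p/L_s = (R_p/R_s)²(T_p/T_s)⁴ = (12.0)²(1.335)⁴ = 458.0.
F_p/F_s = (L_p/L_s)/(d_p/d_s)² = 458.0/(28.1)² = 0.5800.

0.580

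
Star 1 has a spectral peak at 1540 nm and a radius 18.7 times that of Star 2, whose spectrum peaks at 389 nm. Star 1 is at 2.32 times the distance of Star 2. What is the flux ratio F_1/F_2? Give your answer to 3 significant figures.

0.264

Wien's law: T_1/T_2 = λ_2/λ_1 = 389/1540 = 0.2526.
L_1/L_2 = (R_1/R_2)²(T_1/T_2)⁴ = (18.7)²(0.2526)⁴ = 1.424.
F_1/F_2 = (L_1/L_2)/(d_1/d_2)² = 1.424/(2.32)² = 0.2645.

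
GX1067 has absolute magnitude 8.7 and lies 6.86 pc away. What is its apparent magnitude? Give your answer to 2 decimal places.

m = M + 5 log₁₀(d/10 pc) = 8.7 + 5 log₁₀(6.86/10)
  = 8.7 + 5 × -0.164 = 8.7 + -0.82 = 7.88.

7.88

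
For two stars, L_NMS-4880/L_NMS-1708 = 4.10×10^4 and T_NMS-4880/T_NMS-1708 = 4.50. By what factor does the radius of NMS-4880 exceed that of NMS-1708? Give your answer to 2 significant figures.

L ∝ R²T⁴ gives R ∝ √L / T², so
R_NMS-4880/R_NMS-1708 = √(4.10×10^4) / (4.50)² = 202.5 / 20.25 = 9.999.

10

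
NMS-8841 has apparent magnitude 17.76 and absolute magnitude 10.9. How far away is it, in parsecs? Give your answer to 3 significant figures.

m − M = 5 log₁₀(d/10 pc)
17.76 − (10.9) = 6.86 = 5 log₁₀(d/10)
d = 10 × 10^(6.86/5) = 10 × 10^1.372 = 235.5 pc.

236 pc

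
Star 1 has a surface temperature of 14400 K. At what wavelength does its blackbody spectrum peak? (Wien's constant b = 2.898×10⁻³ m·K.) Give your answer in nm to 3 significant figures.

λ_max = b/T = 2.898×10⁻³ / 14400 = 2.01×10^-7 m = 201.2 nm.

201 nm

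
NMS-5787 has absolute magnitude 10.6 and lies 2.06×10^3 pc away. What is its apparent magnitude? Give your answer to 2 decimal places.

m = M + 5 log₁₀(d/10 pc) = 10.6 + 5 log₁₀(2.06×10^3/10)
  = 10.6 + 5 × 2.314 = 10.6 + 11.57 = 22.17.

22.17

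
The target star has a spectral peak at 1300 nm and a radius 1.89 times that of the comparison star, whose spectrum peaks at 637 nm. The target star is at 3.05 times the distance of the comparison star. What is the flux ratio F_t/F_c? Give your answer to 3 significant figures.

0.0221

Wien's law: T_t/T_c = λ_c/λ_t = 637/1300 = 0.4900.
L_t/L_c = (R_t/R_c)²(T_t/T_c)⁴ = (1.89)²(0.4900)⁴ = 0.2059.
F_t/F_c = (L_t/L_c)/(d_t/d_c)² = 0.2059/(3.05)² = 0.02214.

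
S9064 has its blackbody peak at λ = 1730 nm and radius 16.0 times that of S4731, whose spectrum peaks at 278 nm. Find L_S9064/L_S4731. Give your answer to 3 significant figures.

0.171

Wien's law gives T ∝ 1/λ_max, so T_S9064/T_S4731 = λ_S4731/λ_S9064 = 278/1730 = 0.1607.
Then L ∝ R²T⁴ gives L_S9064/L_S4731 = (16.0)² × (0.1607)⁴ = 256.0 × 6.668×10^-4 = 0.1707.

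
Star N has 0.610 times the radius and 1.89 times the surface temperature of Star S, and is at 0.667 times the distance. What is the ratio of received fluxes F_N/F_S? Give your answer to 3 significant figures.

10.7

L_N/L_S = (R_N/R_S)²(T_N/T_S)⁴ = (0.610)² × (1.89)⁴ = 4.748.
F_N/F_S = (L_N/L_S)/(d_N/d_S)² = 4.748 / (0.667)² = 10.67.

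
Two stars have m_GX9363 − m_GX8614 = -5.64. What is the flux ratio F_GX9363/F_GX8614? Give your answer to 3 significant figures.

F_GX9363/F_GX8614 = 10^(−(m_GX9363 − m_GX8614)/2.5) = 10^(5.64/2.5) = 10^2.256 = 180.3.

180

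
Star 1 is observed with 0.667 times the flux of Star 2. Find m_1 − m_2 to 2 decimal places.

m_1 − m_2 = −2.5 log₁₀(F_1/F_2) = −2.5 log₁₀(0.667) = −2.5 × (-0.176) = 0.440.

0.44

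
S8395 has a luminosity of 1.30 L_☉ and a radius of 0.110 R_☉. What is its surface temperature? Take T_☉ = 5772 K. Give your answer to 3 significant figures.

T/T_☉ = (L/L_☉)^(1/4) / (R/R_☉)^(1/2)
T = 5772 × (1.30)^(1/4) / √(0.110) = 5772 × 1.068 / 0.3317 = 1.858×10^4 K.

1.86×10^4 K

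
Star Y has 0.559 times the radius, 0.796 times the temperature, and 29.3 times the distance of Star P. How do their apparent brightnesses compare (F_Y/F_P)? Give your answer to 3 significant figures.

1.46×10^-4

L_Y/L_P = (R_Y/R_P)²(T_Y/T_P)⁴ = (0.559)² × (0.796)⁴ = 0.1255.
F_Y/F_P = (L_Y/L_P)/(d_Y/d_P)² = 0.1255 / (29.3)² = 1.461×10^-4.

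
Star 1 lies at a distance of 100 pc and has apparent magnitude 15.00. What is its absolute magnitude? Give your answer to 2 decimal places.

M = m − 5 log₁₀(d/10 pc) = 15.00 − 5 log₁₀(100/10)
  = 15.00 − 5 × 1.000 = 15.00 − 5.00 = 10.00.

10.00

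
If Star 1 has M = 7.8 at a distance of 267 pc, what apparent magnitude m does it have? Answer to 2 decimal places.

m = M + 5 log₁₀(d/10 pc) = 7.8 + 5 log₁₀(267/10)
  = 7.8 + 5 × 1.427 = 7.8 + 7.13 = 14.93.

14.93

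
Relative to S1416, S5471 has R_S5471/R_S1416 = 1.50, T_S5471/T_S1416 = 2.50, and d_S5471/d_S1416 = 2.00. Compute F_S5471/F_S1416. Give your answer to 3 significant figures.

22.0

L_S5471/L_S1416 = (R_S5471/R_S1416)²(T_S5471/T_S1416)⁴ = (1.50)² × (2.50)⁴ = 87.89.
F_S5471/F_S1416 = (L_S5471/L_S1416)/(d_S5471/d_S1416)² = 87.89 / (2.00)² = 21.97.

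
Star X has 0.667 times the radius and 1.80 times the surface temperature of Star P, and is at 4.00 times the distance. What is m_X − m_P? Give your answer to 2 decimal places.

L_X/L_P = (0.667)²(1.80)⁴ = 4.670.
F_X/F_P = (L_X/L_P)/(d_X/d_P)² = 4.670/16.00 = 0.2919.
m_X − m_P = −2.5 log₁₀(0.2919) = 1.34.

1.34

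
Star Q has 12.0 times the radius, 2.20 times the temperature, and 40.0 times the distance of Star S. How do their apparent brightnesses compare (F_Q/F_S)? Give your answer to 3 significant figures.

2.11

L_Q/L_S = (R_Q/R_S)²(T_Q/T_S)⁴ = (12.0)² × (2.20)⁴ = 3373.
F_Q/F_S = (L_Q/L_S)/(d_Q/d_S)² = 3373 / (40.0)² = 2.108.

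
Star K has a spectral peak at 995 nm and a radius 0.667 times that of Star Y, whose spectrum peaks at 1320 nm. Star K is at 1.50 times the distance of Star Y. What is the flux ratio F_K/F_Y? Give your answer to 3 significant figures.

Wien's law: T_K/T_Y = λ_Y/λ_K = 1320/995 = 1.327.
L_K/L_Y = (R_K/R_Y)²(T_K/T_Y)⁴ = (0.667)²(1.327)⁴ = 1.378.
F_K/F_Y = (L_K/L_Y)/(d_K/d_Y)² = 1.378/(1.50)² = 0.6125.

0.612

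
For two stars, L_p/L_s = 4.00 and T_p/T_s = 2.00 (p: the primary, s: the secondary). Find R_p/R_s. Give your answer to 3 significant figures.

L ∝ R²T⁴ gives R ∝ √L / T², so
R_p/R_s = √(4.00) / (2.00)² = 2.000 / 4.000 = 0.5000.

0.500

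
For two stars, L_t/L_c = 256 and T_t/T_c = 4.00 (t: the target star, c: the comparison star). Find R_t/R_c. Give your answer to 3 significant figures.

L ∝ R²T⁴ gives R ∝ √L / T², so
R_t/R_c = √(256) / (4.00)² = 16.00 / 16.00 = 1.000.

1.00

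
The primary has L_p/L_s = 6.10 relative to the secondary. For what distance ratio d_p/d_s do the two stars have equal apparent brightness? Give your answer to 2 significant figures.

2.5

Equal flux requires L_p/d_p² = L_s/d_s², so d_p/d_s = √(L_p/L_s)
= √(6.10) = 2.470.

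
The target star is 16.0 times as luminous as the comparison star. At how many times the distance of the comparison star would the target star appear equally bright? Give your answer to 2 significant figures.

4.0

Equal flux requires L_t/d_t² = L_c/d_c², so d_t/d_c = √(L_t/L_c)
= √(16.0) = 4.000.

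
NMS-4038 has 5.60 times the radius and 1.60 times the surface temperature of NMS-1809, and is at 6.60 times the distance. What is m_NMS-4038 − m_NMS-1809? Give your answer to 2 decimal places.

-1.68

L_NMS-4038/L_NMS-1809 = (5.60)²(1.60)⁴ = 205.5.
F_NMS-4038/F_NMS-1809 = (L_NMS-4038/L_NMS-1809)/(d_NMS-4038/d_NMS-1809)² = 205.5/43.56 = 4.718.
m_NMS-4038 − m_NMS-1809 = −2.5 log₁₀(4.718) = -1.68.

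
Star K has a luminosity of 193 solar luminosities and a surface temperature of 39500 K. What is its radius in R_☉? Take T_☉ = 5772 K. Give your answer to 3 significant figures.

0.297 R_☉

R/R_☉ = √(L/L_☉) / (T/T_☉)² = √(193) / (6.843)²
       = 13.89 / 46.83 = 0.2966.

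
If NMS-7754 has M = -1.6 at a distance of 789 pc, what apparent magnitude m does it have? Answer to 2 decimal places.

7.89

m = M + 5 log₁₀(d/10 pc) = -1.6 + 5 log₁₀(789/10)
  = -1.6 + 5 × 1.897 = -1.6 + 9.49 = 7.89.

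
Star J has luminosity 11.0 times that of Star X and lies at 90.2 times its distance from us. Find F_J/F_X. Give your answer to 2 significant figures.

F = L/(4πd²), so F_J/F_X = (L_J/L_X) / (d_J/d_X)²
= 11.0 / (90.2)² = 11.0 / 8136 = 0.001352.

0.0014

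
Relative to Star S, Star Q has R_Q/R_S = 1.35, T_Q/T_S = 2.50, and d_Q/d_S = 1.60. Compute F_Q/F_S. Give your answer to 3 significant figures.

L_Q/L_S = (R_Q/R_S)²(T_Q/T_S)⁴ = (1.35)² × (2.50)⁴ = 71.19.
F_Q/F_S = (L_Q/L_S)/(d_Q/d_S)² = 71.19 / (1.60)² = 27.81.

27.8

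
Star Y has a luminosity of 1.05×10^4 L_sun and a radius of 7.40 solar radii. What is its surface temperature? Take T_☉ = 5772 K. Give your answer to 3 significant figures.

2.15×10^4 K

T/T_☉ = (L/L_☉)^(1/4) / (R/R_☉)^(1/2)
T = 5772 × (1.05×10^4)^(1/4) / √(7.40) = 5772 × 10.12 / 2.720 = 2.148×10^4 K.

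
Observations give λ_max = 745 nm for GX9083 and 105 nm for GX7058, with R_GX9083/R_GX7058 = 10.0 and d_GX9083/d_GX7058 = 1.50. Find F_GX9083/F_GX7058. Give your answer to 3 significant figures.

Wien's law: T_GX9083/T_GX7058 = λ_GX7058/λ_GX9083 = 105/745 = 0.1409.
L_GX9083/L_GX7058 = (R_GX9083/R_GX7058)²(T_GX9083/T_GX7058)⁴ = (10.0)²(0.1409)⁴ = 0.03946.
F_GX9083/F_GX7058 = (L_GX9083/L_GX7058)/(d_GX9083/d_GX7058)² = 0.03946/(1.50)² = 0.01754.

0.0175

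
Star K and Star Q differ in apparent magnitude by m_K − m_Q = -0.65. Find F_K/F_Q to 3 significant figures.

F_K/F_Q = 10^(−(m_K − m_Q)/2.5) = 10^(0.65/2.5) = 10^0.260 = 1.820.

1.82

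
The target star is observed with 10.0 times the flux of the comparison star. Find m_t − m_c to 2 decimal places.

m_t − m_c = −2.5 log₁₀(F_t/F_c) = −2.5 log₁₀(10.0) = −2.5 × (1.000) = -2.500.

-2.50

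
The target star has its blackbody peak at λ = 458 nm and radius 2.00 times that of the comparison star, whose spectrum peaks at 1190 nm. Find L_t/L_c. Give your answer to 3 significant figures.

182

Wien's law gives T ∝ 1/λ_max, so T_t/T_c = λ_c/λ_t = 1190/458 = 2.598.
Then L ∝ R²T⁴ gives L_t/L_c = (2.00)² × (2.598)⁴ = 4.000 × 45.57 = 182.3.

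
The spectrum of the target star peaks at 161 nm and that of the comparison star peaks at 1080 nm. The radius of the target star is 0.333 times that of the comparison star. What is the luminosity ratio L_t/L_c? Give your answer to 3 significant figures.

Wien's law gives T ∝ 1/λ_max, so T_t/T_c = λ_c/λ_t = 1080/161 = 6.708.
Then L ∝ R²T⁴ gives L_t/L_c = (0.333)² × (6.708)⁴ = 0.1109 × 2025 = 224.5.

225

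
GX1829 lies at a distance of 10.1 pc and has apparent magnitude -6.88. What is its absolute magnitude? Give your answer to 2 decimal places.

-6.90

M = m − 5 log₁₀(d/10 pc) = -6.88 − 5 log₁₀(10.1/10)
  = -6.88 − 5 × 0.004 = -6.88 − 0.02 = -6.90.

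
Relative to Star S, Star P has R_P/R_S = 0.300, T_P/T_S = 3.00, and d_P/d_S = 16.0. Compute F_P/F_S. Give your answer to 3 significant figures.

0.0285

L_P/L_S = (R_P/R_S)²(T_P/T_S)⁴ = (0.300)² × (3.00)⁴ = 7.290.
F_P/F_S = (L_P/L_S)/(d_P/d_S)² = 7.290 / (16.0)² = 0.02848.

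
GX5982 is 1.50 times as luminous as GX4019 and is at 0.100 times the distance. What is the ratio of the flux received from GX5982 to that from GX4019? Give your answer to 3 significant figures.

150

F = L/(4πd²), so F_GX5982/F_GX4019 = (L_GX5982/L_GX4019) / (d_GX5982/d_GX4019)²
= 1.50 / (0.100)² = 1.50 / 0.01000 = 150.0.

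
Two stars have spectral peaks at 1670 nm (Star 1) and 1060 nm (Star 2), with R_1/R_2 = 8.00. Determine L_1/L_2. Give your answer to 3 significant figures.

Wien's law gives T ∝ 1/λ_max, so T_1/T_2 = λ_2/λ_1 = 1060/1670 = 0.6347.
Then L ∝ R²T⁴ gives L_1/L_2 = (8.00)² × (0.6347)⁴ = 64.00 × 0.1623 = 10.39.

10.4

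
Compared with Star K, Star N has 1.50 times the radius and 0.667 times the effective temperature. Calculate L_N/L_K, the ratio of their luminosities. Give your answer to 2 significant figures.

0.45

From the Stefan–Boltzmann law, L ∝ R²T⁴, so
L_N/L_K = (R_N/R_K)² (T_N/T_K)⁴ = (1.50)² × (0.667)⁴ = 2.250 × 0.1979 = 0.4453.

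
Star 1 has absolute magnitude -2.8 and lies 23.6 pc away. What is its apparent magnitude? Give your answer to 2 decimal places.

-0.94

m = M + 5 log₁₀(d/10 pc) = -2.8 + 5 log₁₀(23.6/10)
  = -2.8 + 5 × 0.373 = -2.8 + 1.86 = -0.94.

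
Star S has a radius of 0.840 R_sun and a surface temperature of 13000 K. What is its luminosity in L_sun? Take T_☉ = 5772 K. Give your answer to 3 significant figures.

18.2 L_sun

L/L_☉ = (R/R_☉)² (T/T_☉)⁴ = (0.840)² × (13000/5772)⁴
       = 0.7056 × (2.252)⁴ = 0.7056 × 25.73 = 18.16.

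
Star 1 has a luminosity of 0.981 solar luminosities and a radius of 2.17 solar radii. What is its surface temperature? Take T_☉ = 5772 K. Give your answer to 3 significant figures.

T/T_☉ = (L/L_☉)^(1/4) / (R/R_☉)^(1/2)
T = 5772 × (0.981)^(1/4) / √(2.17) = 5772 × 0.9952 / 1.473 = 3900 K.

3.90×10^3 K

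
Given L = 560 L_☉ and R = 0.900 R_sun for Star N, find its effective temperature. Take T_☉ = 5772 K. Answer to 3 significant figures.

2.96×10^4 K

T/T_☉ = (L/L_☉)^(1/4) / (R/R_☉)^(1/2)
T = 5772 × (560)^(1/4) / √(0.900) = 5772 × 4.865 / 0.9487 = 2.960×10^4 K.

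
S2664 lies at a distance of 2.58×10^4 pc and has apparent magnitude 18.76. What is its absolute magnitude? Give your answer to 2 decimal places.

1.70

M = m − 5 log₁₀(d/10 pc) = 18.76 − 5 log₁₀(2.58×10^4/10)
  = 18.76 − 5 × 3.412 = 18.76 − 17.06 = 1.70.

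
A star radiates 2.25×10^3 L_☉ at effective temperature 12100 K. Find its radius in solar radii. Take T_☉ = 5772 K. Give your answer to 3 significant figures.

10.8 solar radii

R/R_☉ = √(L/L_☉) / (T/T_☉)² = √(2.25×10^3) / (2.096)²
       = 47.43 / 4.395 = 10.79.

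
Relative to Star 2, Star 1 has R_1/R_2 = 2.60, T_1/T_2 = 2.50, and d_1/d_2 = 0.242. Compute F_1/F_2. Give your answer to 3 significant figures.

L_1/L_2 = (R_1/R_2)²(T_1/T_2)⁴ = (2.60)² × (2.50)⁴ = 264.1.
F_1/F_2 = (L_1/L_2)/(d_1/d_2)² = 264.1 / (0.242)² = 4509.

4.51×10^3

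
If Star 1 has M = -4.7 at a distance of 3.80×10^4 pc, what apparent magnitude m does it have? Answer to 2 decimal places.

m = M + 5 log₁₀(d/10 pc) = -4.7 + 5 log₁₀(3.80×10^4/10)
  = -4.7 + 5 × 3.580 = -4.7 + 17.90 = 13.20.

13.20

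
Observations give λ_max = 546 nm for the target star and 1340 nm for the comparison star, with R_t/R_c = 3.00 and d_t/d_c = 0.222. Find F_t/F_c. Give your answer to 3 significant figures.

Wien's law: T_t/T_c = λ_c/λ_t = 1340/546 = 2.454.
L_t/L_c = (R_t/R_c)²(T_t/T_c)⁴ = (3.00)²(2.454)⁴ = 326.5.
F_t/F_c = (L_t/L_c)/(d_t/d_c)² = 326.5/(0.222)² = 6625.

6.62×10^3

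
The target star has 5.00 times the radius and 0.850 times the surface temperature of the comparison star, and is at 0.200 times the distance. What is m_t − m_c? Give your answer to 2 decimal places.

-6.28

L_t/L_c = (5.00)²(0.850)⁴ = 13.05.
F_t/F_c = (L_t/L_c)/(d_t/d_c)² = 13.05/0.04000 = 326.3.
m_t − m_c = −2.5 log₁₀(326.3) = -6.28.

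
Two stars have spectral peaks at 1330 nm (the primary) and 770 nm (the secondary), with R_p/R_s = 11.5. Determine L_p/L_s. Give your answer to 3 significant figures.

Wien's law gives T ∝ 1/λ_max, so T_p/T_s = λ_s/λ_p = 770/1330 = 0.5789.
Then L ∝ R²T⁴ gives L_p/L_s = (11.5)² × (0.5789)⁴ = 132.2 × 0.1123 = 14.86.

14.9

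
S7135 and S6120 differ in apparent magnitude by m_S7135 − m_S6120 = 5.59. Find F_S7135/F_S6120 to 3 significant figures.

F_S7135/F_S6120 = 10^(−(m_S7135 − m_S6120)/2.5) = 10^(-5.59/2.5) = 10^-2.236 = 0.005808.

0.00581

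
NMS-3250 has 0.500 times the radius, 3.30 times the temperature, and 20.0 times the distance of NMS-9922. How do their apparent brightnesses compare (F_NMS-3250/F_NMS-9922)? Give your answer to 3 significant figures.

L_NMS-3250/L_NMS-9922 = (R_NMS-3250/R_NMS-9922)²(T_NMS-3250/T_NMS-9922)⁴ = (0.500)² × (3.30)⁴ = 29.65.
F_NMS-3250/F_NMS-9922 = (L_NMS-3250/L_NMS-9922)/(d_NMS-3250/d_NMS-9922)² = 29.65 / (20.0)² = 0.07412.

0.0741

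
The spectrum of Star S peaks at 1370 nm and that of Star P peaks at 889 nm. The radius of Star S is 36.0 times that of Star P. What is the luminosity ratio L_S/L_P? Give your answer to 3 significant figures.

Wien's law gives T ∝ 1/λ_max, so T_S/T_P = λ_P/λ_S = 889/1370 = 0.6489.
Then L ∝ R²T⁴ gives L_S/L_P = (36.0)² × (0.6489)⁴ = 1296 × 0.1773 = 229.8.

230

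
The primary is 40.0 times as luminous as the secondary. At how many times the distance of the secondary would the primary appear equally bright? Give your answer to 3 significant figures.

Equal flux requires L_p/d_p² = L_s/d_s², so d_p/d_s = √(L_p/L_s)
= √(40.0) = 6.325.

6.32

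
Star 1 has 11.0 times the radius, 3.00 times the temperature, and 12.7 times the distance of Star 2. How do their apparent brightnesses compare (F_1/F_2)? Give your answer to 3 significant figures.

L_1/L_2 = (R_1/R_2)²(T_1/T_2)⁴ = (11.0)² × (3.00)⁴ = 9801.
F_1/F_2 = (L_1/L_2)/(d_1/d_2)² = 9801 / (12.7)² = 60.77.

60.8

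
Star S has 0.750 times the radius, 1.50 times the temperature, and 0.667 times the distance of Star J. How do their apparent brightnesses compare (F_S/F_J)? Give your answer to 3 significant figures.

L_S/L_J = (R_S/R_J)²(T_S/T_J)⁴ = (0.750)² × (1.50)⁴ = 2.848.
F_S/F_J = (L_S/L_J)/(d_S/d_J)² = 2.848 / (0.667)² = 6.401.

6.40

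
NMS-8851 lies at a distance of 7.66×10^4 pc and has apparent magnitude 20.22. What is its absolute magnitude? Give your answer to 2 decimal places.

M = m − 5 log₁₀(d/10 pc) = 20.22 − 5 log₁₀(7.66×10^4/10)
  = 20.22 − 5 × 3.884 = 20.22 − 19.42 = 0.80.

0.80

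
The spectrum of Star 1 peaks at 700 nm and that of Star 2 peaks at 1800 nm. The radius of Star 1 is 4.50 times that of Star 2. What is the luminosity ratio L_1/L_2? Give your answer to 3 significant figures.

885

Wien's law gives T ∝ 1/λ_max, so T_1/T_2 = λ_2/λ_1 = 1800/700 = 2.571.
Then L ∝ R²T⁴ gives L_1/L_2 = (4.50)² × (2.571)⁴ = 20.25 × 43.72 = 885.4.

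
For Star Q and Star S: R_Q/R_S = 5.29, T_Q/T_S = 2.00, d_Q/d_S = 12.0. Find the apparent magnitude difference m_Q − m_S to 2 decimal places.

L_Q/L_S = (5.29)²(2.00)⁴ = 447.7.
F_Q/F_S = (L_Q/L_S)/(d_Q/d_S)² = 447.7/144.0 = 3.109.
m_Q − m_S = −2.5 log₁₀(3.109) = -1.23.

-1.23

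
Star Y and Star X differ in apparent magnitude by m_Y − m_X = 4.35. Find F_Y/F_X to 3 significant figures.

0.0182

F_Y/F_X = 10^(−(m_Y − m_X)/2.5) = 10^(-4.35/2.5) = 10^-1.740 = 0.01820.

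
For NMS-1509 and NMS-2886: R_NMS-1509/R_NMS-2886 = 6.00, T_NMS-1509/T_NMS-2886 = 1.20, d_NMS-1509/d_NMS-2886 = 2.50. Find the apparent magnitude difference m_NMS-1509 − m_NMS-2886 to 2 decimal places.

-2.69

L_NMS-1509/L_NMS-2886 = (6.00)²(1.20)⁴ = 74.65.
F_NMS-1509/F_NMS-2886 = (L_NMS-1509/L_NMS-2886)/(d_NMS-1509/d_NMS-2886)² = 74.65/6.250 = 11.94.
m_NMS-1509 − m_NMS-2886 = −2.5 log₁₀(11.94) = -2.69.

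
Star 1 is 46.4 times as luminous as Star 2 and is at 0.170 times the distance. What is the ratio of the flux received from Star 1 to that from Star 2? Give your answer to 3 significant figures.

1.61×10^3

F = L/(4πd²), so F_1/F_2 = (L_1/L_2) / (d_1/d_2)²
= 46.4 / (0.170)² = 46.4 / 0.02890 = 1606.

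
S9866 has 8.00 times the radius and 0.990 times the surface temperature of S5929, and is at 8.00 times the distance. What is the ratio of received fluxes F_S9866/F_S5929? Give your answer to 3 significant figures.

L_S9866/L_S5929 = (R_S9866/R_S5929)²(T_S9866/T_S5929)⁴ = (8.00)² × (0.990)⁴ = 61.48.
F_S9866/F_S5929 = (L_S9866/L_S5929)/(d_S9866/d_S5929)² = 61.48 / (8.00)² = 0.9606.

0.961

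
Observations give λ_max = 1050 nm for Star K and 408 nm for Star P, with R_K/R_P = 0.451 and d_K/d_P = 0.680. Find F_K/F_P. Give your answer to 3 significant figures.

Wien's law: T_K/T_P = λ_P/λ_K = 408/1050 = 0.3886.
L_K/L_P = (R_K/R_P)²(T_K/T_P)⁴ = (0.451)²(0.3886)⁴ = 0.004637.
F_K/F_P = (L_K/L_P)/(d_K/d_P)² = 0.004637/(0.680)² = 0.01003.

0.0100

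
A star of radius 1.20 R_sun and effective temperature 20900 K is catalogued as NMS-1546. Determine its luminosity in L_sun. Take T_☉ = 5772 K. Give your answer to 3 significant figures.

248 L_sun

L/L_☉ = (R/R_☉)² (T/T_☉)⁴ = (1.20)² × (20900/5772)⁴
       = 1.440 × (3.621)⁴ = 1.440 × 171.9 = 247.5.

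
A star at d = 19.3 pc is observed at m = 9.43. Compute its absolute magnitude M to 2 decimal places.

8.00

M = m − 5 log₁₀(d/10 pc) = 9.43 − 5 log₁₀(19.3/10)
  = 9.43 − 5 × 0.286 = 9.43 − 1.43 = 8.00.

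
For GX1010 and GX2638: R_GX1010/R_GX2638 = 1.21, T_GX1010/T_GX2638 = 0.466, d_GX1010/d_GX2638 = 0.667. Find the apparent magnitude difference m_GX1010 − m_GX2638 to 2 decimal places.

2.02

L_GX1010/L_GX2638 = (1.21)²(0.466)⁴ = 0.06904.
F_GX1010/F_GX2638 = (L_GX1010/L_GX2638)/(d_GX1010/d_GX2638)² = 0.06904/0.4449 = 0.1552.
m_GX1010 − m_GX2638 = −2.5 log₁₀(0.1552) = 2.02.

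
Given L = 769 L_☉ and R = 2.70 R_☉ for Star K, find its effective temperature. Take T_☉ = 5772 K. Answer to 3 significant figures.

T/T_☉ = (L/L_☉)^(1/4) / (R/R_☉)^(1/2)
T = 5772 × (769)^(1/4) / √(2.70) = 5772 × 5.266 / 1.643 = 1.850×10^4 K.

1.85×10^4 K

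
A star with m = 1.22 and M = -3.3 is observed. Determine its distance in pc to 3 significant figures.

80.2 pc

m − M = 5 log₁₀(d/10 pc)
1.22 − (-3.3) = 4.52 = 5 log₁₀(d/10)
d = 10 × 10^(4.52/5) = 10 × 10^0.904 = 80.17 pc.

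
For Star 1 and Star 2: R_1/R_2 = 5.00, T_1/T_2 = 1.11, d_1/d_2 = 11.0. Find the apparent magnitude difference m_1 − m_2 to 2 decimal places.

1.26

L_1/L_2 = (5.00)²(1.11)⁴ = 37.95.
F_1/F_2 = (L_1/L_2)/(d_1/d_2)² = 37.95/121.0 = 0.3137.
m_1 − m_2 = −2.5 log₁₀(0.3137) = 1.26.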